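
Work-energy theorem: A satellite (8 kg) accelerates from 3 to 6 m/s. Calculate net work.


Given: m = 8 kg, v0 = 3 m/s, v = 6 m/s
Using W = (1/2)*m*(v^2 - v0^2)
v^2 = 6^2 = 36
v0^2 = 3^2 = 9
v^2 - v0^2 = 36 - 9 = 27
W = (1/2)*8*27 = 108 J

108 J


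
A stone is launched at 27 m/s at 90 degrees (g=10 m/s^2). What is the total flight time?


Given: v0 = 27 m/s, theta = 90 deg, g = 10 m/s^2
sin(90) = 1
Using T = 2*v0*sin(theta) / g
T = 2*27*1 / 10
T = 54 / 10
T = 27/5 s

27/5 s


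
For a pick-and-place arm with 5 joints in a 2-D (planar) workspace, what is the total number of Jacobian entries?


Given: task space dimension = 2, joints = 5
Jacobian is a 2 x 5 matrix
Total entries = rows * columns
Total = 2 * 5
Total = 10

10


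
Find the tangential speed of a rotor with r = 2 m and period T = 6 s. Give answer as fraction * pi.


Given: radius r = 2 m, period T = 6 s
Using v = 2*pi*r / T
v = 2*pi*2 / 6
v = 4*pi / 6
v = 2/3*pi m/s

2/3*pi m/s


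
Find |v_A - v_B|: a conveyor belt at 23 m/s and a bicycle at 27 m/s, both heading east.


Given: v_A = 23 m/s east, v_B = 27 m/s east
Both move in the same direction; relative speed = |v_A - v_B|
|23 - 27| = |-4|
= 4 m/s

4 m/s


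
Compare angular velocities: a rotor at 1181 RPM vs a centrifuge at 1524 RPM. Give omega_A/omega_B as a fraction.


Given: RPM_A = 1181, RPM_B = 1524
omega = 2*pi*RPM/60, so omega_A/omega_B = RPM_A / RPM_B
omega_A/omega_B = 1181 / 1524
omega_A/omega_B = 1181/1524

1181/1524


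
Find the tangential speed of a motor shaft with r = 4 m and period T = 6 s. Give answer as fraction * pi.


Given: radius r = 4 m, period T = 6 s
Using v = 2*pi*r / T
v = 2*pi*4 / 6
v = 8*pi / 6
v = 4/3*pi m/s

4/3*pi m/s


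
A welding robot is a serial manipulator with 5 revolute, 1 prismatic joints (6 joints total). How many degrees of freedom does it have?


Given: serial robot with 5 revolute, 1 prismatic joints
DOF contribution per joint type: revolute=1, prismatic=1, spherical=3, fixed=0
DOF = 5*1 + 1*1
DOF = 6

6


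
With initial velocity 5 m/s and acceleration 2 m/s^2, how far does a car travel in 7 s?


Given: v0 = 5 m/s, a = 2 m/s^2, t = 7 s
Using s = v0*t + (1/2)*a*t^2
s = 5*7 + (1/2)*2*7^2
s = 35 + (1/2)*98
s = 35 + 49
s = 84

84 m


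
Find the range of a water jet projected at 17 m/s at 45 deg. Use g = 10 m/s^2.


Given: v0 = 17 m/s, theta = 45 deg, g = 10 m/s^2
sin(2*45) = sin(90) = 1
Using R = v0^2 * sin(2*theta) / g
R = 17^2 * 1 / 10
R = 289 / 10
R = 289/10 m

289/10 m


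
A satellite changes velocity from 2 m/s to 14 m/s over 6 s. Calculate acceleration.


Given: initial velocity v0 = 2 m/s, final velocity v = 14 m/s, time t = 6 s
Using a = (v - v0) / t
a = (14 - 2) / 6
a = 12 / 6
a = 2 m/s^2

2 m/s^2


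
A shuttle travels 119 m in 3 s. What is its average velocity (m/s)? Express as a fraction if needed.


Given: distance d = 119 m, time t = 3 s
Using v = d / t
v = 119 / 3
v = 119/3 m/s

119/3 m/s


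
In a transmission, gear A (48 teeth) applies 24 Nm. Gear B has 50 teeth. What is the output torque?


Given: N1 = 48, N2 = 50, T1 = 24 Nm
Using T2/T1 = N2/N1
T2 = T1 * N2 / N1
T2 = 24 * 50 / 48
T2 = 1200 / 48
T2 = 25 Nm

25 Nm


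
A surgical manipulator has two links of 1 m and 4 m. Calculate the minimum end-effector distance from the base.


Given: L1 = 1 m, L2 = 4 m
For a 2-link planar arm, min reach = |L1 - L2| (second link folded back)
Min reach = |1 - 4|
Min reach = 3 m

3 m


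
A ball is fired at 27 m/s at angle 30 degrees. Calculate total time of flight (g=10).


Given: v0 = 27 m/s, theta = 30 deg, g = 10 m/s^2
sin(30) = 1/2
Using T = 2*v0*sin(theta) / g
T = 2*27*1/2 / 10
T = 27 / 10
T = 27/10 s

27/10 s


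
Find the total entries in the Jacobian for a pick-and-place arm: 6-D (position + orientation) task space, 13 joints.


Given: task space dimension = 6, joints = 13
Jacobian is a 6 x 13 matrix
Total entries = rows * columns
Total = 6 * 13
Total = 78

78


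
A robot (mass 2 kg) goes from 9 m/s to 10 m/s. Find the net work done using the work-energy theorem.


Given: m = 2 kg, v0 = 9 m/s, v = 10 m/s
Using W = (1/2)*m*(v^2 - v0^2)
v^2 = 10^2 = 100
v0^2 = 9^2 = 81
v^2 - v0^2 = 100 - 81 = 19
W = (1/2)*2*19 = 19 J

19 J


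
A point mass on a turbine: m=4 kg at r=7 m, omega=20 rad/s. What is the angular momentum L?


Given: m = 4 kg, r = 7 m, omega = 20 rad/s
For a point mass: I = m*r^2
I = 4*7^2 = 4*49 = 196
L = I*omega = 196*20
L = 3920 kg*m^2/s

3920 kg*m^2/s


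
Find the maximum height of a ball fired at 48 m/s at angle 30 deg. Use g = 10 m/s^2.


Given: v0 = 48 m/s, theta = 30 deg, g = 10 m/s^2
sin^2(30) = 1/4
Using H = v0^2 * sin^2(theta) / (2*g)
H = 48^2 * 1/4 / (2*10)
H = 2304 * 1/4 / 20
H = 576 / 20
H = 144/5 m

144/5 m


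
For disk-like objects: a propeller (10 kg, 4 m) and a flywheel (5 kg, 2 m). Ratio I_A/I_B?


Given: M1=10 kg, R1=4 m, M2=5 kg, R2=2 m
For a disk: I = (1/2)*M*R^2, so I_A/I_B = (M1*R1^2)/(M2*R2^2)
M1*R1^2 = 10*16 = 160
M2*R2^2 = 5*4 = 20
I_A/I_B = 160/20 = 8

8


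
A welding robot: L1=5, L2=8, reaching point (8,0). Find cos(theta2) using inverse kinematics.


Given: L1 = 5, L2 = 8, target (x, y) = (8, 0)
Using cos(theta2) = (x^2 + y^2 - L1^2 - L2^2) / (2*L1*L2)
x^2 + y^2 = 8^2 + 0 = 64
L1^2 + L2^2 = 25 + 64 = 89
Numerator = 64 - 89 = -25
Denominator = 2*5*8 = 80
cos(theta2) = -25/80 = -5/16

-5/16


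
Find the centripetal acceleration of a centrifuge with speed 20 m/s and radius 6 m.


Given: v = 20 m/s, r = 6 m
Using a_c = v^2 / r
a_c = 20^2 / 6
a_c = 400 / 6
a_c = 200/3 m/s^2

200/3 m/s^2


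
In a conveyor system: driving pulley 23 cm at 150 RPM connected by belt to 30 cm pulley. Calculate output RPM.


Given: D1 = 23 cm, w1 = 150 RPM, D2 = 30 cm
Using D1*w1 = D2*w2
w2 = D1*w1 / D2
w2 = 23*150 / 30
w2 = 3450 / 30
w2 = 115 RPM

115 RPM


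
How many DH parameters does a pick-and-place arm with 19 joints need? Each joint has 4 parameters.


Given: 19 joints, 4 DH parameters per joint (d, theta, a, alpha)
Total DH parameters = number_of_joints * 4
Total = 19 * 4
Total = 76

76


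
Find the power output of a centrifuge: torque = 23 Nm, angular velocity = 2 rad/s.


Given: tau = 23 Nm, omega = 2 rad/s
Using P = tau * omega
P = 23 * 2
P = 46 W

46 W


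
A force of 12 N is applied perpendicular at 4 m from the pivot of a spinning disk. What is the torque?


Given: F = 12 N, r = 4 m, angle = 90 deg (perpendicular)
Using tau = F * r * sin(90)
sin(90) = 1
tau = 12 * 4 * 1
tau = 48 Nm

48 Nm


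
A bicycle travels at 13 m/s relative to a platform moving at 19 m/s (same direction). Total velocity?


Given: object velocity = 13 m/s, platform velocity = 19 m/s (same direction)
Using classical velocity addition: v_total = v_object + v_platform
v_total = 13 + 19
v_total = 32 m/s

32 m/s


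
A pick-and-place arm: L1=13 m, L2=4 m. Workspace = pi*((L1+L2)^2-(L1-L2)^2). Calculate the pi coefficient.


Given: L1 = 13, L2 = 4
(L1+L2)^2 = (17)^2 = 289
(L1-L2)^2 = (9)^2 = 81
Difference = 289 - 81 = 208
This equals 4*L1*L2 = 4*13*4 = 208
Workspace area = 208*pi

208


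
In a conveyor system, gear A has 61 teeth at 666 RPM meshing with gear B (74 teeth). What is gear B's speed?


Given: N1 = 61 teeth, w1 = 666 RPM, N2 = 74 teeth
Using N1*w1 = N2*w2
w2 = N1*w1 / N2
w2 = 61*666 / 74
w2 = 40626 / 74
w2 = 549 RPM

549 RPM


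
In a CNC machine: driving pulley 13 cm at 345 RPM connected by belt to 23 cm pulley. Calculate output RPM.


Given: D1 = 13 cm, w1 = 345 RPM, D2 = 23 cm
Using D1*w1 = D2*w2
w2 = D1*w1 / D2
w2 = 13*345 / 23
w2 = 4485 / 23
w2 = 195 RPM

195 RPM


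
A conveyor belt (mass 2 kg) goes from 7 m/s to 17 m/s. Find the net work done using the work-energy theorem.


Given: m = 2 kg, v0 = 7 m/s, v = 17 m/s
Using W = (1/2)*m*(v^2 - v0^2)
v^2 = 17^2 = 289
v0^2 = 7^2 = 49
v^2 - v0^2 = 289 - 49 = 240
W = (1/2)*2*240 = 240 J

240 J


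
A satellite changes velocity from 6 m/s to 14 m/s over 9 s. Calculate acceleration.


Given: initial velocity v0 = 6 m/s, final velocity v = 14 m/s, time t = 9 s
Using a = (v - v0) / t
a = (14 - 6) / 9
a = 8 / 9
a = 8/9 m/s^2

8/9 m/s^2


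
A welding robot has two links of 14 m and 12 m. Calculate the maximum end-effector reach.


Given: L1 = 14 m, L2 = 12 m
For a 2-link planar arm, max reach = L1 + L2 (fully extended)
Max reach = 14 + 12
Max reach = 26 m

26 m


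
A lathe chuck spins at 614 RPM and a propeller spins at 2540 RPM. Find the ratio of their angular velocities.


Given: RPM_A = 614, RPM_B = 2540
omega = 2*pi*RPM/60, so omega_A/omega_B = RPM_A / RPM_B
omega_A/omega_B = 614 / 2540
omega_A/omega_B = 307/1270

307/1270


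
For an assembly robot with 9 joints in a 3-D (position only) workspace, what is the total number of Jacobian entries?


Given: task space dimension = 3, joints = 9
Jacobian is a 3 x 9 matrix
Total entries = rows * columns
Total = 3 * 9
Total = 27

27


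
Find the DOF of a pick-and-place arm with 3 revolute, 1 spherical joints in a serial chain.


Given: serial robot with 3 revolute, 1 spherical joints
DOF contribution per joint type: revolute=1, prismatic=1, spherical=3, fixed=0
DOF = 3*1 + 1*3
DOF = 6

6


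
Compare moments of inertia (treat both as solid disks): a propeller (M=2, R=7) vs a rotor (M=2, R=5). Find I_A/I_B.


Given: M1=2 kg, R1=7 m, M2=2 kg, R2=5 m
For a disk: I = (1/2)*M*R^2, so I_A/I_B = (M1*R1^2)/(M2*R2^2)
M1*R1^2 = 2*49 = 98
M2*R2^2 = 2*25 = 50
I_A/I_B = 98/50 = 49/25

49/25


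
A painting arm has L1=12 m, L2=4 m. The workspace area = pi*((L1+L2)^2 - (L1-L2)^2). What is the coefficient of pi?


Given: L1 = 12, L2 = 4
(L1+L2)^2 = (16)^2 = 256
(L1-L2)^2 = (8)^2 = 64
Difference = 256 - 64 = 192
This equals 4*L1*L2 = 4*12*4 = 192
Workspace area = 192*pi

192


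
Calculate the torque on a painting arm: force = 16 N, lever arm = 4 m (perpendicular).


Given: F = 16 N, r = 4 m, angle = 90 deg (perpendicular)
Using tau = F * r * sin(90)
sin(90) = 1
tau = 16 * 4 * 1
tau = 64 Nm

64 Nm


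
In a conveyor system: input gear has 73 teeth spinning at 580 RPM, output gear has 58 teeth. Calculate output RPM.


Given: N1 = 73 teeth, w1 = 580 RPM, N2 = 58 teeth
Using N1*w1 = N2*w2
w2 = N1*w1 / N2
w2 = 73*580 / 58
w2 = 42340 / 58
w2 = 730 RPM

730 RPM


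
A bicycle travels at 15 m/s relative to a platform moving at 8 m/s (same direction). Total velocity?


Given: object velocity = 15 m/s, platform velocity = 8 m/s (same direction)
Using classical velocity addition: v_total = v_object + v_platform
v_total = 15 + 8
v_total = 23 m/s

23 m/s


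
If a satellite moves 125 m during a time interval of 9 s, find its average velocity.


Given: distance d = 125 m, time t = 9 s
Using v = d / t
v = 125 / 9
v = 125/9 m/s

125/9 m/s


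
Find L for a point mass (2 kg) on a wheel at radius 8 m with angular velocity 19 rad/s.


Given: m = 2 kg, r = 8 m, omega = 19 rad/s
For a point mass: I = m*r^2
I = 2*8^2 = 2*64 = 128
L = I*omega = 128*19
L = 2432 kg*m^2/s

2432 kg*m^2/s


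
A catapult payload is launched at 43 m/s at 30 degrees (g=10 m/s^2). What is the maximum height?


Given: v0 = 43 m/s, theta = 30 deg, g = 10 m/s^2
sin^2(30) = 1/4
Using H = v0^2 * sin^2(theta) / (2*g)
H = 43^2 * 1/4 / (2*10)
H = 1849 * 1/4 / 20
H = 1849/4 / 20
H = 1849/80 m

1849/80 m


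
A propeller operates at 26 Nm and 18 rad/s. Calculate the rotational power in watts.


Given: tau = 26 Nm, omega = 18 rad/s
Using P = tau * omega
P = 26 * 18
P = 468 W

468 W


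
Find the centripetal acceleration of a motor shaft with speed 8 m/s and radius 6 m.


Given: v = 8 m/s, r = 6 m
Using a_c = v^2 / r
a_c = 8^2 / 6
a_c = 64 / 6
a_c = 32/3 m/s^2

32/3 m/s^2


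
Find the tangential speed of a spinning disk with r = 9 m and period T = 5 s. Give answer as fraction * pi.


Given: radius r = 9 m, period T = 5 s
Using v = 2*pi*r / T
v = 2*pi*9 / 5
v = 18*pi / 5
v = 18/5*pi m/s

18/5*pi m/s


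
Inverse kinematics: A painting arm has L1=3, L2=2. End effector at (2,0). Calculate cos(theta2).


Given: L1 = 3, L2 = 2, target (x, y) = (2, 0)
Using cos(theta2) = (x^2 + y^2 - L1^2 - L2^2) / (2*L1*L2)
x^2 + y^2 = 2^2 + 0 = 4
L1^2 + L2^2 = 9 + 4 = 13
Numerator = 4 - 13 = -9
Denominator = 2*3*2 = 12
cos(theta2) = -9/12 = -3/4

-3/4


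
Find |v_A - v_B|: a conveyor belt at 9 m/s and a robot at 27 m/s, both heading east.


Given: v_A = 9 m/s east, v_B = 27 m/s east
Both move in the same direction; relative speed = |v_A - v_B|
|9 - 27| = |-18|
= 18 m/s

18 m/s


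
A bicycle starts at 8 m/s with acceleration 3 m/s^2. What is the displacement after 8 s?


Given: v0 = 8 m/s, a = 3 m/s^2, t = 8 s
Using s = v0*t + (1/2)*a*t^2
s = 8*8 + (1/2)*3*8^2
s = 64 + (1/2)*192
s = 64 + 96
s = 160

160 m


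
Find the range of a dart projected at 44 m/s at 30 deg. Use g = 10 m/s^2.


Given: v0 = 44 m/s, theta = 30 deg, g = 10 m/s^2
sin(2*30) = sin(60) = sqrt(3)/2
Using R = v0^2 * sin(2*theta) / g
R = 44^2 * (sqrt(3)/2) / 10
R = 1936 * sqrt(3) / 20
R = 484/5*sqrt(3) m

484/5*sqrt(3) m


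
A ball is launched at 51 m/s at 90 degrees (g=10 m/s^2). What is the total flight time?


Given: v0 = 51 m/s, theta = 90 deg, g = 10 m/s^2
sin(90) = 1
Using T = 2*v0*sin(theta) / g
T = 2*51*1 / 10
T = 102 / 10
T = 51/5 s

51/5 s


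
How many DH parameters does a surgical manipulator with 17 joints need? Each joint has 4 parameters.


Given: 17 joints, 4 DH parameters per joint (d, theta, a, alpha)
Total DH parameters = number_of_joints * 4
Total = 17 * 4
Total = 68

68


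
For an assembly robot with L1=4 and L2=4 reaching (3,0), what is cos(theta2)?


Given: L1 = 4, L2 = 4, target (x, y) = (3, 0)
Using cos(theta2) = (x^2 + y^2 - L1^2 - L2^2) / (2*L1*L2)
x^2 + y^2 = 3^2 + 0 = 9
L1^2 + L2^2 = 16 + 16 = 32
Numerator = 9 - 32 = -23
Denominator = 2*4*4 = 32
cos(theta2) = -23/32 = -23/32

-23/32


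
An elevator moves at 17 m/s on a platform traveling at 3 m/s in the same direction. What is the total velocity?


Given: object velocity = 17 m/s, platform velocity = 3 m/s (same direction)
Using classical velocity addition: v_total = v_object + v_platform
v_total = 17 + 3
v_total = 20 m/s

20 m/s


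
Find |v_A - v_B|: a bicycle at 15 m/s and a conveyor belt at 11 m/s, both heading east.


Given: v_A = 15 m/s east, v_B = 11 m/s east
Both move in the same direction; relative speed = |v_A - v_B|
|15 - 11| = |4|
= 4 m/s

4 m/s


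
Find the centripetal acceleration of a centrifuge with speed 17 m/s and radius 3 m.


Given: v = 17 m/s, r = 3 m
Using a_c = v^2 / r
a_c = 17^2 / 3
a_c = 289 / 3
a_c = 289/3 m/s^2

289/3 m/s^2


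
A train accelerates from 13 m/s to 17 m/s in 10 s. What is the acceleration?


Given: initial velocity v0 = 13 m/s, final velocity v = 17 m/s, time t = 10 s
Using a = (v - v0) / t
a = (17 - 13) / 10
a = 4 / 10
a = 2/5 m/s^2

2/5 m/s^2


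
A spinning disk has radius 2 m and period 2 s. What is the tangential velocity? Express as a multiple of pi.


Given: radius r = 2 m, period T = 2 s
Using v = 2*pi*r / T
v = 2*pi*2 / 2
v = 4*pi / 2
v = 2*pi m/s

2*pi m/s


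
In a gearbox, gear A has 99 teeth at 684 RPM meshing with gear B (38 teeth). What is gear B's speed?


Given: N1 = 99 teeth, w1 = 684 RPM, N2 = 38 teeth
Using N1*w1 = N2*w2
w2 = N1*w1 / N2
w2 = 99*684 / 38
w2 = 67716 / 38
w2 = 1782 RPM

1782 RPM


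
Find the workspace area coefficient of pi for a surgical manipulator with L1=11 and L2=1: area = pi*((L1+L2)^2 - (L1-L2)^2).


Given: L1 = 11, L2 = 1
(L1+L2)^2 = (12)^2 = 144
(L1-L2)^2 = (10)^2 = 100
Difference = 144 - 100 = 44
This equals 4*L1*L2 = 4*11*1 = 44
Workspace area = 44*pi

44


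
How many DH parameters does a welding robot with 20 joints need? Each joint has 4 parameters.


Given: 20 joints, 4 DH parameters per joint (d, theta, a, alpha)
Total DH parameters = number_of_joints * 4
Total = 20 * 4
Total = 80

80


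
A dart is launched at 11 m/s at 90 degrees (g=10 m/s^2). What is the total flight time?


Given: v0 = 11 m/s, theta = 90 deg, g = 10 m/s^2
sin(90) = 1
Using T = 2*v0*sin(theta) / g
T = 2*11*1 / 10
T = 22 / 10
T = 11/5 s

11/5 s


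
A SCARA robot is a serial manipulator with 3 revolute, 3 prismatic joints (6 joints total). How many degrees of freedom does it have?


Given: serial robot with 3 revolute, 3 prismatic joints
DOF contribution per joint type: revolute=1, prismatic=1, spherical=3, fixed=0
DOF = 3*1 + 3*1
DOF = 6

6


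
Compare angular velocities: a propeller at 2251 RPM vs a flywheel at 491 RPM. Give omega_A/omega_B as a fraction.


Given: RPM_A = 2251, RPM_B = 491
omega = 2*pi*RPM/60, so omega_A/omega_B = RPM_A / RPM_B
omega_A/omega_B = 2251 / 491
omega_A/omega_B = 2251/491

2251/491


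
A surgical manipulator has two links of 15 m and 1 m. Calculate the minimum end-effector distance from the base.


Given: L1 = 15 m, L2 = 1 m
For a 2-link planar arm, min reach = |L1 - L2| (second link folded back)
Min reach = |15 - 1|
Min reach = 14 m

14 m


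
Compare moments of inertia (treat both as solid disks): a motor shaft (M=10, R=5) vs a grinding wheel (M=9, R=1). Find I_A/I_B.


Given: M1=10 kg, R1=5 m, M2=9 kg, R2=1 m
For a disk: I = (1/2)*M*R^2, so I_A/I_B = (M1*R1^2)/(M2*R2^2)
M1*R1^2 = 10*25 = 250
M2*R2^2 = 9*1 = 9
I_A/I_B = 250/9 = 250/9

250/9


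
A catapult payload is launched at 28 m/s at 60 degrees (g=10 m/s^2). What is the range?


Given: v0 = 28 m/s, theta = 60 deg, g = 10 m/s^2
sin(2*60) = sin(120) = sqrt(3)/2
Using R = v0^2 * sin(2*theta) / g
R = 28^2 * (sqrt(3)/2) / 10
R = 784 * sqrt(3) / 20
R = 196/5*sqrt(3) m

196/5*sqrt(3) m


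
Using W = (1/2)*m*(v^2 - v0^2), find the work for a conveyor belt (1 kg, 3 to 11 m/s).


Given: m = 1 kg, v0 = 3 m/s, v = 11 m/s
Using W = (1/2)*m*(v^2 - v0^2)
v^2 = 11^2 = 121
v0^2 = 3^2 = 9
v^2 - v0^2 = 121 - 9 = 112
W = (1/2)*1*112 = 56 J

56 J


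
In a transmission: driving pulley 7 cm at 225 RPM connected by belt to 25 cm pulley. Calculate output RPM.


Given: D1 = 7 cm, w1 = 225 RPM, D2 = 25 cm
Using D1*w1 = D2*w2
w2 = D1*w1 / D2
w2 = 7*225 / 25
w2 = 1575 / 25
w2 = 63 RPM

63 RPM


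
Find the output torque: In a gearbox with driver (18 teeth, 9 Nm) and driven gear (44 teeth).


Given: N1 = 18, N2 = 44, T1 = 9 Nm
Using T2/T1 = N2/N1
T2 = T1 * N2 / N1
T2 = 9 * 44 / 18
T2 = 396 / 18
T2 = 22 Nm

22 Nm


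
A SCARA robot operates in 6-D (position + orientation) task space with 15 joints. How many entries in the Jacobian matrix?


Given: task space dimension = 6, joints = 15
Jacobian is a 6 x 15 matrix
Total entries = rows * columns
Total = 6 * 15
Total = 90

90


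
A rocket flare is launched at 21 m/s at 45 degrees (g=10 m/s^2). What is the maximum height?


Given: v0 = 21 m/s, theta = 45 deg, g = 10 m/s^2
sin^2(45) = 1/2
Using H = v0^2 * sin^2(theta) / (2*g)
H = 21^2 * 1/2 / (2*10)
H = 441 * 1/2 / 20
H = 441/2 / 20
H = 441/40 m

441/40 m


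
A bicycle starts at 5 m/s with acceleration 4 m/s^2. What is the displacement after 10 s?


Given: v0 = 5 m/s, a = 4 m/s^2, t = 10 s
Using s = v0*t + (1/2)*a*t^2
s = 5*10 + (1/2)*4*10^2
s = 50 + (1/2)*400
s = 50 + 200
s = 250

250 m


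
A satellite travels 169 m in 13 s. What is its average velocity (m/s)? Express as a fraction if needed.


Given: distance d = 169 m, time t = 13 s
Using v = d / t
v = 169 / 13
v = 13 m/s

13 m/s


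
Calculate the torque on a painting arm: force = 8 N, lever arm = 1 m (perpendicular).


Given: F = 8 N, r = 1 m, angle = 90 deg (perpendicular)
Using tau = F * r * sin(90)
sin(90) = 1
tau = 8 * 1 * 1
tau = 8 Nm

8 Nm


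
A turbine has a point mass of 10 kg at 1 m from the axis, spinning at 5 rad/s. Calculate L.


Given: m = 10 kg, r = 1 m, omega = 5 rad/s
For a point mass: I = m*r^2
I = 10*1^2 = 10*1 = 10
L = I*omega = 10*5
L = 50 kg*m^2/s

50 kg*m^2/s


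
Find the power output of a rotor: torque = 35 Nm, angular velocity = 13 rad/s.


Given: tau = 35 Nm, omega = 13 rad/s
Using P = tau * omega
P = 35 * 13
P = 455 W

455 W


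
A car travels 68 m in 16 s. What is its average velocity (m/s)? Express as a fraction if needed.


Given: distance d = 68 m, time t = 16 s
Using v = d / t
v = 68 / 16
v = 17/4 m/s

17/4 m/s


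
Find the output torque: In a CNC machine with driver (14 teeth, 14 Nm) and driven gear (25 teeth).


Given: N1 = 14, N2 = 25, T1 = 14 Nm
Using T2/T1 = N2/N1
T2 = T1 * N2 / N1
T2 = 14 * 25 / 14
T2 = 350 / 14
T2 = 25 Nm

25 Nm


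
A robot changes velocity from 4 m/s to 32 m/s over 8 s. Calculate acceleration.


Given: initial velocity v0 = 4 m/s, final velocity v = 32 m/s, time t = 8 s
Using a = (v - v0) / t
a = (32 - 4) / 8
a = 28 / 8
a = 7/2 m/s^2

7/2 m/s^2


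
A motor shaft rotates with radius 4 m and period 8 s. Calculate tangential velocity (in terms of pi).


Given: radius r = 4 m, period T = 8 s
Using v = 2*pi*r / T
v = 2*pi*4 / 8
v = 8*pi / 8
v = 1*pi m/s

1*pi m/s


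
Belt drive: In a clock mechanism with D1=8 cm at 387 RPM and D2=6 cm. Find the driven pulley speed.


Given: D1 = 8 cm, w1 = 387 RPM, D2 = 6 cm
Using D1*w1 = D2*w2
w2 = D1*w1 / D2
w2 = 8*387 / 6
w2 = 3096 / 6
w2 = 516 RPM

516 RPM


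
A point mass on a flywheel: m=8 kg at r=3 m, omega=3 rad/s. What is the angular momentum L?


Given: m = 8 kg, r = 3 m, omega = 3 rad/s
For a point mass: I = m*r^2
I = 8*3^2 = 8*9 = 72
L = I*omega = 72*3
L = 216 kg*m^2/s

216 kg*m^2/s


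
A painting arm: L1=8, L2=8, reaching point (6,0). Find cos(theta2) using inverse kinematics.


Given: L1 = 8, L2 = 8, target (x, y) = (6, 0)
Using cos(theta2) = (x^2 + y^2 - L1^2 - L2^2) / (2*L1*L2)
x^2 + y^2 = 6^2 + 0 = 36
L1^2 + L2^2 = 64 + 64 = 128
Numerator = 36 - 128 = -92
Denominator = 2*8*8 = 128
cos(theta2) = -92/128 = -23/32

-23/32


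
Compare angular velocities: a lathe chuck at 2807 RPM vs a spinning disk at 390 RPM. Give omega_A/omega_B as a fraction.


Given: RPM_A = 2807, RPM_B = 390
omega = 2*pi*RPM/60, so omega_A/omega_B = RPM_A / RPM_B
omega_A/omega_B = 2807 / 390
omega_A/omega_B = 2807/390

2807/390


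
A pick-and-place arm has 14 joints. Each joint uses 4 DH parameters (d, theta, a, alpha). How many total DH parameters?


Given: 14 joints, 4 DH parameters per joint (d, theta, a, alpha)
Total DH parameters = number_of_joints * 4
Total = 14 * 4
Total = 56

56


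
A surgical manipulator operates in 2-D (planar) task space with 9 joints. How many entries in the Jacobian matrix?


Given: task space dimension = 2, joints = 9
Jacobian is a 2 x 9 matrix
Total entries = rows * columns
Total = 2 * 9
Total = 18

18


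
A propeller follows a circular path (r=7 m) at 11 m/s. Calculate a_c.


Given: v = 11 m/s, r = 7 m
Using a_c = v^2 / r
a_c = 11^2 / 7
a_c = 121 / 7
a_c = 121/7 m/s^2

121/7 m/s^2


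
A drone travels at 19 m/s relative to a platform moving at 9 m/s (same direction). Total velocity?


Given: object velocity = 19 m/s, platform velocity = 9 m/s (same direction)
Using classical velocity addition: v_total = v_object + v_platform
v_total = 19 + 9
v_total = 28 m/s

28 m/s


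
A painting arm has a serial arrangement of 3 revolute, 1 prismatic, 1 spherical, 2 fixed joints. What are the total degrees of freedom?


Given: serial robot with 3 revolute, 1 prismatic, 1 spherical, 2 fixed joints
DOF contribution per joint type: revolute=1, prismatic=1, spherical=3, fixed=0
DOF = 3*1 + 1*1 + 1*3 + 2*0
DOF = 7

7


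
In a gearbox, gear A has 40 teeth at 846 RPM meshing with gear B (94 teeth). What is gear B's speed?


Given: N1 = 40 teeth, w1 = 846 RPM, N2 = 94 teeth
Using N1*w1 = N2*w2
w2 = N1*w1 / N2
w2 = 40*846 / 94
w2 = 33840 / 94
w2 = 360 RPM

360 RPM


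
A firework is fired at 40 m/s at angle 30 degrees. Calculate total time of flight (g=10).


Given: v0 = 40 m/s, theta = 30 deg, g = 10 m/s^2
sin(30) = 1/2
Using T = 2*v0*sin(theta) / g
T = 2*40*1/2 / 10
T = 40 / 10
T = 4 s

4 s


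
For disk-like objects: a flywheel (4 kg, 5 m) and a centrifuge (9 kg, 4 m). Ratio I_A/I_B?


Given: M1=4 kg, R1=5 m, M2=9 kg, R2=4 m
For a disk: I = (1/2)*M*R^2, so I_A/I_B = (M1*R1^2)/(M2*R2^2)
M1*R1^2 = 4*25 = 100
M2*R2^2 = 9*16 = 144
I_A/I_B = 100/144 = 25/36

25/36


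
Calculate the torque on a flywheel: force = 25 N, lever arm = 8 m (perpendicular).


Given: F = 25 N, r = 8 m, angle = 90 deg (perpendicular)
Using tau = F * r * sin(90)
sin(90) = 1
tau = 25 * 8 * 1
tau = 200 Nm

200 Nm


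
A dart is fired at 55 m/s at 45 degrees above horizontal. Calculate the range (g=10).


Given: v0 = 55 m/s, theta = 45 deg, g = 10 m/s^2
sin(2*45) = sin(90) = 1
Using R = v0^2 * sin(2*theta) / g
R = 55^2 * 1 / 10
R = 3025 / 10
R = 605/2 m

605/2 m


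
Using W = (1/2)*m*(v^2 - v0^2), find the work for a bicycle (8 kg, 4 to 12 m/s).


Given: m = 8 kg, v0 = 4 m/s, v = 12 m/s
Using W = (1/2)*m*(v^2 - v0^2)
v^2 = 12^2 = 144
v0^2 = 4^2 = 16
v^2 - v0^2 = 144 - 16 = 128
W = (1/2)*8*128 = 512 J

512 J


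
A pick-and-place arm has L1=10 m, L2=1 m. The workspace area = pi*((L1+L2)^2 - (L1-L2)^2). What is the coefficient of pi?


Given: L1 = 10, L2 = 1
(L1+L2)^2 = (11)^2 = 121
(L1-L2)^2 = (9)^2 = 81
Difference = 121 - 81 = 40
This equals 4*L1*L2 = 4*10*1 = 40
Workspace area = 40*pi

40


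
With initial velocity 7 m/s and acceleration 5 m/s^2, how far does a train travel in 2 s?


Given: v0 = 7 m/s, a = 5 m/s^2, t = 2 s
Using s = v0*t + (1/2)*a*t^2
s = 7*2 + (1/2)*5*2^2
s = 14 + (1/2)*20
s = 14 + 10
s = 24

24 m


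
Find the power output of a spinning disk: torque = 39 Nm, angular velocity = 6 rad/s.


Given: tau = 39 Nm, omega = 6 rad/s
Using P = tau * omega
P = 39 * 6
P = 234 W

234 W


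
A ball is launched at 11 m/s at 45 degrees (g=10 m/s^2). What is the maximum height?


Given: v0 = 11 m/s, theta = 45 deg, g = 10 m/s^2
sin^2(45) = 1/2
Using H = v0^2 * sin^2(theta) / (2*g)
H = 11^2 * 1/2 / (2*10)
H = 121 * 1/2 / 20
H = 121/2 / 20
H = 121/40 m

121/40 m


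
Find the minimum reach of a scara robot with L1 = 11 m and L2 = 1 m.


Given: L1 = 11 m, L2 = 1 m
For a 2-link planar arm, min reach = |L1 - L2| (second link folded back)
Min reach = |11 - 1|
Min reach = 10 m

10 m


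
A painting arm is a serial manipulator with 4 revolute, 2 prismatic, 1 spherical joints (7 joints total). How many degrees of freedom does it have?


Given: serial robot with 4 revolute, 2 prismatic, 1 spherical joints
DOF contribution per joint type: revolute=1, prismatic=1, spherical=3, fixed=0
DOF = 4*1 + 2*1 + 1*3
DOF = 9

9


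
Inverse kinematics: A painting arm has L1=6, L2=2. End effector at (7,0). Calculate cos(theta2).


Given: L1 = 6, L2 = 2, target (x, y) = (7, 0)
Using cos(theta2) = (x^2 + y^2 - L1^2 - L2^2) / (2*L1*L2)
x^2 + y^2 = 7^2 + 0 = 49
L1^2 + L2^2 = 36 + 4 = 40
Numerator = 49 - 40 = 9
Denominator = 2*6*2 = 24
cos(theta2) = 9/24 = 3/8

3/8


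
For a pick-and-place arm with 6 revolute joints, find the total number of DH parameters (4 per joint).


Given: 6 joints, 4 DH parameters per joint (d, theta, a, alpha)
Total DH parameters = number_of_joints * 4
Total = 6 * 4
Total = 24

24


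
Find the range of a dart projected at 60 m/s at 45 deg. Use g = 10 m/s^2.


Given: v0 = 60 m/s, theta = 45 deg, g = 10 m/s^2
sin(2*45) = sin(90) = 1
Using R = v0^2 * sin(2*theta) / g
R = 60^2 * 1 / 10
R = 3600 / 10
R = 360 m

360 m


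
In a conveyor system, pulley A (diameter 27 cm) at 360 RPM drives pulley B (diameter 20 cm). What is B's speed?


Given: D1 = 27 cm, w1 = 360 RPM, D2 = 20 cm
Using D1*w1 = D2*w2
w2 = D1*w1 / D2
w2 = 27*360 / 20
w2 = 9720 / 20
w2 = 486 RPM

486 RPM


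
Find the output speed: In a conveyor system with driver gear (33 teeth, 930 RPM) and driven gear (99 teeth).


Given: N1 = 33 teeth, w1 = 930 RPM, N2 = 99 teeth
Using N1*w1 = N2*w2
w2 = N1*w1 / N2
w2 = 33*930 / 99
w2 = 30690 / 99
w2 = 310 RPM

310 RPM


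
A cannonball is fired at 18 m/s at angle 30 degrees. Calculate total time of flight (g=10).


Given: v0 = 18 m/s, theta = 30 deg, g = 10 m/s^2
sin(30) = 1/2
Using T = 2*v0*sin(theta) / g
T = 2*18*1/2 / 10
T = 18 / 10
T = 9/5 s

9/5 s


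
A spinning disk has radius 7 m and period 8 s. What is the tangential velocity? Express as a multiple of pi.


Given: radius r = 7 m, period T = 8 s
Using v = 2*pi*r / T
v = 2*pi*7 / 8
v = 14*pi / 8
v = 7/4*pi m/s

7/4*pi m/s


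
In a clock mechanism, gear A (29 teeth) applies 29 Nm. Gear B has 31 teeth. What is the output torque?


Given: N1 = 29, N2 = 31, T1 = 29 Nm
Using T2/T1 = N2/N1
T2 = T1 * N2 / N1
T2 = 29 * 31 / 29
T2 = 899 / 29
T2 = 31 Nm

31 Nm


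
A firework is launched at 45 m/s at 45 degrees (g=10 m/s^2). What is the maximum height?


Given: v0 = 45 m/s, theta = 45 deg, g = 10 m/s^2
sin^2(45) = 1/2
Using H = v0^2 * sin^2(theta) / (2*g)
H = 45^2 * 1/2 / (2*10)
H = 2025 * 1/2 / 20
H = 2025/2 / 20
H = 405/8 m

405/8 m


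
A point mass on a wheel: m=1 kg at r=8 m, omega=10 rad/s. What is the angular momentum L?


Given: m = 1 kg, r = 8 m, omega = 10 rad/s
For a point mass: I = m*r^2
I = 1*8^2 = 1*64 = 64
L = I*omega = 64*10
L = 640 kg*m^2/s

640 kg*m^2/s


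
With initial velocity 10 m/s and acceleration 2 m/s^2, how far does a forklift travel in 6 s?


Given: v0 = 10 m/s, a = 2 m/s^2, t = 6 s
Using s = v0*t + (1/2)*a*t^2
s = 10*6 + (1/2)*2*6^2
s = 60 + (1/2)*72
s = 60 + 36
s = 96

96 m


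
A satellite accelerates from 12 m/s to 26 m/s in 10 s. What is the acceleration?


Given: initial velocity v0 = 12 m/s, final velocity v = 26 m/s, time t = 10 s
Using a = (v - v0) / t
a = (26 - 12) / 10
a = 14 / 10
a = 7/5 m/s^2

7/5 m/s^2


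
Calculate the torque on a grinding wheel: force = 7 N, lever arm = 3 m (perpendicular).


Given: F = 7 N, r = 3 m, angle = 90 deg (perpendicular)
Using tau = F * r * sin(90)
sin(90) = 1
tau = 7 * 3 * 1
tau = 21 Nm

21 Nm


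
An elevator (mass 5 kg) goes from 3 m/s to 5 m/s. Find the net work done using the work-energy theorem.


Given: m = 5 kg, v0 = 3 m/s, v = 5 m/s
Using W = (1/2)*m*(v^2 - v0^2)
v^2 = 5^2 = 25
v0^2 = 3^2 = 9
v^2 - v0^2 = 25 - 9 = 16
W = (1/2)*5*16 = 40 J

40 J


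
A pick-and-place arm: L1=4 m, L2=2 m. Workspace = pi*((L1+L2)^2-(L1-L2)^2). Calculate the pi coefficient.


Given: L1 = 4, L2 = 2
(L1+L2)^2 = (6)^2 = 36
(L1-L2)^2 = (2)^2 = 4
Difference = 36 - 4 = 32
This equals 4*L1*L2 = 4*4*2 = 32
Workspace area = 32*pi

32


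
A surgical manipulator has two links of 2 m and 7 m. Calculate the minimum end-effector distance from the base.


Given: L1 = 2 m, L2 = 7 m
For a 2-link planar arm, min reach = |L1 - L2| (second link folded back)
Min reach = |2 - 7|
Min reach = 5 m

5 m


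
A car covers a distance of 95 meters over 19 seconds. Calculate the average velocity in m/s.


Given: distance d = 95 m, time t = 19 s
Using v = d / t
v = 95 / 19
v = 5 m/s

5 m/s


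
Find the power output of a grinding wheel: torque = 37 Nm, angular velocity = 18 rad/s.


Given: tau = 37 Nm, omega = 18 rad/s
Using P = tau * omega
P = 37 * 18
P = 666 W

666 W


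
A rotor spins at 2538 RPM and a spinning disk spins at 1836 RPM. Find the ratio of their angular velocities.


Given: RPM_A = 2538, RPM_B = 1836
omega = 2*pi*RPM/60, so omega_A/omega_B = RPM_A / RPM_B
omega_A/omega_B = 2538 / 1836
omega_A/omega_B = 47/34

47/34


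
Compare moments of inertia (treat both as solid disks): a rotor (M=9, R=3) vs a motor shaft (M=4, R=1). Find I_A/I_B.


Given: M1=9 kg, R1=3 m, M2=4 kg, R2=1 m
For a disk: I = (1/2)*M*R^2, so I_A/I_B = (M1*R1^2)/(M2*R2^2)
M1*R1^2 = 9*9 = 81
M2*R2^2 = 4*1 = 4
I_A/I_B = 81/4 = 81/4

81/4


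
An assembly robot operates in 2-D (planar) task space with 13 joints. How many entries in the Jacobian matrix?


Given: task space dimension = 2, joints = 13
Jacobian is a 2 x 13 matrix
Total entries = rows * columns
Total = 2 * 13
Total = 26

26


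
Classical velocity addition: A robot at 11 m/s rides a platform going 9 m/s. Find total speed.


Given: object velocity = 11 m/s, platform velocity = 9 m/s (same direction)
Using classical velocity addition: v_total = v_object + v_platform
v_total = 11 + 9
v_total = 20 m/s

20 m/s


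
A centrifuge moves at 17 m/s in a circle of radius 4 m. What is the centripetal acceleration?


Given: v = 17 m/s, r = 4 m
Using a_c = v^2 / r
a_c = 17^2 / 4
a_c = 289 / 4
a_c = 289/4 m/s^2

289/4 m/s^2


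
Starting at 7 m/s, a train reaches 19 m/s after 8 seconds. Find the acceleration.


Given: initial velocity v0 = 7 m/s, final velocity v = 19 m/s, time t = 8 s
Using a = (v - v0) / t
a = (19 - 7) / 8
a = 12 / 8
a = 3/2 m/s^2

3/2 m/s^2


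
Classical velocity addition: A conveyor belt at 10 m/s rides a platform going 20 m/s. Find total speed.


Given: object velocity = 10 m/s, platform velocity = 20 m/s (same direction)
Using classical velocity addition: v_total = v_object + v_platform
v_total = 10 + 20
v_total = 30 m/s

30 m/s


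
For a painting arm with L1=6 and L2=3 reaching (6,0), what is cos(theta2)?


Given: L1 = 6, L2 = 3, target (x, y) = (6, 0)
Using cos(theta2) = (x^2 + y^2 - L1^2 - L2^2) / (2*L1*L2)
x^2 + y^2 = 6^2 + 0 = 36
L1^2 + L2^2 = 36 + 9 = 45
Numerator = 36 - 45 = -9
Denominator = 2*6*3 = 36
cos(theta2) = -9/36 = -1/4

-1/4


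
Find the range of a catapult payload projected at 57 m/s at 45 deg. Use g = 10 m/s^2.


Given: v0 = 57 m/s, theta = 45 deg, g = 10 m/s^2
sin(2*45) = sin(90) = 1
Using R = v0^2 * sin(2*theta) / g
R = 57^2 * 1 / 10
R = 3249 / 10
R = 3249/10 m

3249/10 m


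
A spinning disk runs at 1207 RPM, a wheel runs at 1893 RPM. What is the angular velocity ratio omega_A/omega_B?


Given: RPM_A = 1207, RPM_B = 1893
omega = 2*pi*RPM/60, so omega_A/omega_B = RPM_A / RPM_B
omega_A/omega_B = 1207 / 1893
omega_A/omega_B = 1207/1893

1207/1893


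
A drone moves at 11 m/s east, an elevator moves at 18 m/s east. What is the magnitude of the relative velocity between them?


Given: v_A = 11 m/s east, v_B = 18 m/s east
Both move in the same direction; relative speed = |v_A - v_B|
|11 - 18| = |-7|
= 7 m/s

7 m/s


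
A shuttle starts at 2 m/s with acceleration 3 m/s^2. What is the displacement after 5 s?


Given: v0 = 2 m/s, a = 3 m/s^2, t = 5 s
Using s = v0*t + (1/2)*a*t^2
s = 2*5 + (1/2)*3*5^2
s = 10 + (1/2)*75
s = 10 + 75/2
s = 95/2

95/2 m


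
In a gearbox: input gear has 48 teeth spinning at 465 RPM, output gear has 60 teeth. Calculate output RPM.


Given: N1 = 48 teeth, w1 = 465 RPM, N2 = 60 teeth
Using N1*w1 = N2*w2
w2 = N1*w1 / N2
w2 = 48*465 / 60
w2 = 22320 / 60
w2 = 372 RPM

372 RPM


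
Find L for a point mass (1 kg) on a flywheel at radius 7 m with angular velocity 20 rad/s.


Given: m = 1 kg, r = 7 m, omega = 20 rad/s
For a point mass: I = m*r^2
I = 1*7^2 = 1*49 = 49
L = I*omega = 49*20
L = 980 kg*m^2/s

980 kg*m^2/s


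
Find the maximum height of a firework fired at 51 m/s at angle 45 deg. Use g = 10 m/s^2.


Given: v0 = 51 m/s, theta = 45 deg, g = 10 m/s^2
sin^2(45) = 1/2
Using H = v0^2 * sin^2(theta) / (2*g)
H = 51^2 * 1/2 / (2*10)
H = 2601 * 1/2 / 20
H = 2601/2 / 20
H = 2601/40 m

2601/40 m


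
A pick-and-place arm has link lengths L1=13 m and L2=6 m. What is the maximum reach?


Given: L1 = 13 m, L2 = 6 m
For a 2-link planar arm, max reach = L1 + L2 (fully extended)
Max reach = 13 + 6
Max reach = 19 m

19 m


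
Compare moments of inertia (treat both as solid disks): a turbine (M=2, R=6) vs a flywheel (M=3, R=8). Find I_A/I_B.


Given: M1=2 kg, R1=6 m, M2=3 kg, R2=8 m
For a disk: I = (1/2)*M*R^2, so I_A/I_B = (M1*R1^2)/(M2*R2^2)
M1*R1^2 = 2*36 = 72
M2*R2^2 = 3*64 = 192
I_A/I_B = 72/192 = 3/8

3/8


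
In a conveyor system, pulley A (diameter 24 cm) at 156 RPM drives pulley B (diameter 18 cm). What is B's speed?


Given: D1 = 24 cm, w1 = 156 RPM, D2 = 18 cm
Using D1*w1 = D2*w2
w2 = D1*w1 / D2
w2 = 24*156 / 18
w2 = 3744 / 18
w2 = 208 RPM

208 RPM


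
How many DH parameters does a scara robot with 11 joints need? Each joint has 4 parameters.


Given: 11 joints, 4 DH parameters per joint (d, theta, a, alpha)
Total DH parameters = number_of_joints * 4
Total = 11 * 4
Total = 44

44


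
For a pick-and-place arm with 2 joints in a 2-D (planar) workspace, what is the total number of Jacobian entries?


Given: task space dimension = 2, joints = 2
Jacobian is a 2 x 2 matrix
Total entries = rows * columns
Total = 2 * 2
Total = 4

4


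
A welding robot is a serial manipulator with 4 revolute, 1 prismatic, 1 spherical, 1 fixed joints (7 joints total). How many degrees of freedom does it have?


Given: serial robot with 4 revolute, 1 prismatic, 1 spherical, 1 fixed joints
DOF contribution per joint type: revolute=1, prismatic=1, spherical=3, fixed=0
DOF = 4*1 + 1*1 + 1*3 + 1*0
DOF = 8

8


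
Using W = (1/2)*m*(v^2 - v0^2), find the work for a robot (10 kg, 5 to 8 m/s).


Given: m = 10 kg, v0 = 5 m/s, v = 8 m/s
Using W = (1/2)*m*(v^2 - v0^2)
v^2 = 8^2 = 64
v0^2 = 5^2 = 25
v^2 - v0^2 = 64 - 25 = 39
W = (1/2)*10*39 = 195 J

195 J


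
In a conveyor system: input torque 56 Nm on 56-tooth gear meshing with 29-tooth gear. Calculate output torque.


Given: N1 = 56, N2 = 29, T1 = 56 Nm
Using T2/T1 = N2/N1
T2 = T1 * N2 / N1
T2 = 56 * 29 / 56
T2 = 1624 / 56
T2 = 29 Nm

29 Nm


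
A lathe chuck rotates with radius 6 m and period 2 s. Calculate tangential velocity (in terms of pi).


Given: radius r = 6 m, period T = 2 s
Using v = 2*pi*r / T
v = 2*pi*6 / 2
v = 12*pi / 2
v = 6*pi m/s

6*pi m/s


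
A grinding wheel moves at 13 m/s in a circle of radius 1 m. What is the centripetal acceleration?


Given: v = 13 m/s, r = 1 m
Using a_c = v^2 / r
a_c = 13^2 / 1
a_c = 169 / 1
a_c = 169 m/s^2

169 m/s^2


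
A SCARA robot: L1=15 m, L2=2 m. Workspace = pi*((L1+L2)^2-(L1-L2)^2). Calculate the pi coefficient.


Given: L1 = 15, L2 = 2
(L1+L2)^2 = (17)^2 = 289
(L1-L2)^2 = (13)^2 = 169
Difference = 289 - 169 = 120
This equals 4*L1*L2 = 4*15*2 = 120
Workspace area = 120*pi

120


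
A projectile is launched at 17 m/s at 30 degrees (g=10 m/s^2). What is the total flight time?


Given: v0 = 17 m/s, theta = 30 deg, g = 10 m/s^2
sin(30) = 1/2
Using T = 2*v0*sin(theta) / g
T = 2*17*1/2 / 10
T = 17 / 10
T = 17/10 s

17/10 s


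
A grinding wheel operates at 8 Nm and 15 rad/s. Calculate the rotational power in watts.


Given: tau = 8 Nm, omega = 15 rad/s
Using P = tau * omega
P = 8 * 15
P = 120 W

120 W


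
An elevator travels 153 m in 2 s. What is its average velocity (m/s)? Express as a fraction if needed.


Given: distance d = 153 m, time t = 2 s
Using v = d / t
v = 153 / 2
v = 153/2 m/s

153/2 m/s


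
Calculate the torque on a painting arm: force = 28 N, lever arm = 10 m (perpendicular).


Given: F = 28 N, r = 10 m, angle = 90 deg (perpendicular)
Using tau = F * r * sin(90)
sin(90) = 1
tau = 28 * 10 * 1
tau = 280 Nm

280 Nm


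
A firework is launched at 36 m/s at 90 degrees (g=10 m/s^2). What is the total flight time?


Given: v0 = 36 m/s, theta = 90 deg, g = 10 m/s^2
sin(90) = 1
Using T = 2*v0*sin(theta) / g
T = 2*36*1 / 10
T = 72 / 10
T = 36/5 s

36/5 s


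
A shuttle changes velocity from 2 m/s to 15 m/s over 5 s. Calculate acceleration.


Given: initial velocity v0 = 2 m/s, final velocity v = 15 m/s, time t = 5 s
Using a = (v - v0) / t
a = (15 - 2) / 5
a = 13 / 5
a = 13/5 m/s^2

13/5 m/s^2


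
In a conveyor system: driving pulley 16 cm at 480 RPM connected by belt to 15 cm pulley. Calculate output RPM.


Given: D1 = 16 cm, w1 = 480 RPM, D2 = 15 cm
Using D1*w1 = D2*w2
w2 = D1*w1 / D2
w2 = 16*480 / 15
w2 = 7680 / 15
w2 = 512 RPM

512 RPM


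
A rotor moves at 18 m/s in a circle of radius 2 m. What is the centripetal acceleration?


Given: v = 18 m/s, r = 2 m
Using a_c = v^2 / r
a_c = 18^2 / 2
a_c = 324 / 2
a_c = 162 m/s^2

162 m/s^2
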